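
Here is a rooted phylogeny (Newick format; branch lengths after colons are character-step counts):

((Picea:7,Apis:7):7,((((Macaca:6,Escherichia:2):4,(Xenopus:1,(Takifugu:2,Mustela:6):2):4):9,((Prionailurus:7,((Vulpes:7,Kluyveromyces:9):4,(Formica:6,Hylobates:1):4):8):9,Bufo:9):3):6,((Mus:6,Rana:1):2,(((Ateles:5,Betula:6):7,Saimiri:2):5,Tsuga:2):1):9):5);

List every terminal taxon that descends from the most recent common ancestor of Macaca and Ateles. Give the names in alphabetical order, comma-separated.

Tracing Macaca: it sits inside (Macaca,Escherichia).
Tracing Ateles: it sits inside (Ateles,Betula).
The smallest clade enclosing both is ((((Macaca,Escherichia),(Xenopus,(Takifugu,Mustela))),((Prionailurus,((Vulpes,Kluyveromyces),(Formica,Hylobates))),Bufo)),((Mus,Rana),(((Ateles,Betula),Saimiri),Tsuga))); the answer is its 17 terminal taxa in alphabetical order.

Ateles, Betula, Bufo, Escherichia, Formica, Hylobates, Kluyveromyces, Macaca, Mus, Mustela, Prionailurus, Rana, Saimiri, Takifugu, Tsuga, Vulpes, Xenopus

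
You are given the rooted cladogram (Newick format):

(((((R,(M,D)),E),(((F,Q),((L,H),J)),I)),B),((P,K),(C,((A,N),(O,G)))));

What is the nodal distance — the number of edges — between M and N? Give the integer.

11

The MRCA of M and N is the root of the tree.
From M up to that node: 6 branches. From N up to the same node: 5 branches. Total: 6 + 5 = 11.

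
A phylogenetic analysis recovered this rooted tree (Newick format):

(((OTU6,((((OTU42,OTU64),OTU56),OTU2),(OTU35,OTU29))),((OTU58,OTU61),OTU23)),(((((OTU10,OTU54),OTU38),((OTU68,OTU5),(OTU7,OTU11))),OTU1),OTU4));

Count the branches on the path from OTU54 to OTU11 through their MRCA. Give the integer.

The MRCA of OTU54 and OTU11 is the node subtending (((OTU10,OTU54),OTU38),((OTU68,OTU5),(OTU7,OTU11))).
From OTU54 up to that node: 3 branches. From OTU11 up to the same node: 3 branches. Total: 3 + 3 = 6.

6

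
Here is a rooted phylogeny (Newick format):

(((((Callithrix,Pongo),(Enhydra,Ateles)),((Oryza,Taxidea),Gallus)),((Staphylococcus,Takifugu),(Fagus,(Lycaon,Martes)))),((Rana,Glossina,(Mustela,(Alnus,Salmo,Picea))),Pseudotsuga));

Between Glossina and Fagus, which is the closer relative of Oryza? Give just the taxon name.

Fagus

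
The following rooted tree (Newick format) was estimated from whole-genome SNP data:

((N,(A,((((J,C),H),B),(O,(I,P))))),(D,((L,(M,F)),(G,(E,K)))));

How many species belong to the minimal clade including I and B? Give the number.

The MRCA of I and B is the node subtending ((((J,C),H),B),(O,(I,P))).
That clade contains 7 terminal taxa: B, C, H, I, J, O, P.

7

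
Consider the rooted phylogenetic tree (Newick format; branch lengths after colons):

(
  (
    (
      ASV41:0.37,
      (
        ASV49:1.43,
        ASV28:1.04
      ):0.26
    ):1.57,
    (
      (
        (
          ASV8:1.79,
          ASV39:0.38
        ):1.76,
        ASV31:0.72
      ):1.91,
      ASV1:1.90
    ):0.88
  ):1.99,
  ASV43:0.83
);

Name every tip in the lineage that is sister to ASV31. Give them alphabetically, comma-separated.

ASV31 attaches to the tree at the node subtending ((ASV8,ASV39),ASV31).
The other lineage descending from that same node — the sister group — is (ASV8,ASV39); its 2 tips in alphabetical order are the answer.

ASV39, ASV8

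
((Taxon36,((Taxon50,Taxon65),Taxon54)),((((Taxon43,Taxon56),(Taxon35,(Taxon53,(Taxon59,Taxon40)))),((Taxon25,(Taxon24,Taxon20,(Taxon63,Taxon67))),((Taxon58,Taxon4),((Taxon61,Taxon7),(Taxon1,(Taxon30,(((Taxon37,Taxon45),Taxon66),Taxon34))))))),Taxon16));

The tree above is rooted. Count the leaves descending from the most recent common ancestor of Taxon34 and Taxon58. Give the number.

The MRCA of Taxon34 and Taxon58 is the node subtending ((Taxon58,Taxon4),((Taxon61,Taxon7),(Taxon1,(Taxon30,(((Taxon37,Taxon45),Taxon66),Taxon34))))).
That clade contains 10 terminal taxa: Taxon1, Taxon30, Taxon34, Taxon37, Taxon4, Taxon45, Taxon58, Taxon61, Taxon66, Taxon7.

10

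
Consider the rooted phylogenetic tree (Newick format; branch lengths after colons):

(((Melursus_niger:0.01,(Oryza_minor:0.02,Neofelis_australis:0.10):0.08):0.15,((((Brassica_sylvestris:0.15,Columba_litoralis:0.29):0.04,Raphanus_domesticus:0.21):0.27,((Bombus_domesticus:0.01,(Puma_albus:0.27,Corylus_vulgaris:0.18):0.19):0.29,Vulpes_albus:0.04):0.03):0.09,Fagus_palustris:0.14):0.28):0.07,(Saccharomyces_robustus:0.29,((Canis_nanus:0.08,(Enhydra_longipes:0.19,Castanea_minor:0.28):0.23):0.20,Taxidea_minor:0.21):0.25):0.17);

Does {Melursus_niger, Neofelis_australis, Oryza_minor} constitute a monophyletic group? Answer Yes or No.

Yes

The most recent common ancestor of these taxa subtends (Melursus_niger,(Oryza_minor,Neofelis_australis)).
That clade has exactly 3 tips — every listed taxon and nothing else — so the group is monophyletic.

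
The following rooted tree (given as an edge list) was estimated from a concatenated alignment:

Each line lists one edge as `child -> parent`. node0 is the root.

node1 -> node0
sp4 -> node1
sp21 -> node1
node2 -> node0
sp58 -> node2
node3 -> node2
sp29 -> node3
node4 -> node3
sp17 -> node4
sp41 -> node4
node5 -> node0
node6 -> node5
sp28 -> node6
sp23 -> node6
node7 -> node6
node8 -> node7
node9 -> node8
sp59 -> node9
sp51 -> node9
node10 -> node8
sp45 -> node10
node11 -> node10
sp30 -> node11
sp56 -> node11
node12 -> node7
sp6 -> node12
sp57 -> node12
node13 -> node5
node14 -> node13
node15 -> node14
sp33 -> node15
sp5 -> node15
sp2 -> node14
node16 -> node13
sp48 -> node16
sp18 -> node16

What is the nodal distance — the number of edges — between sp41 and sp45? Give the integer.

10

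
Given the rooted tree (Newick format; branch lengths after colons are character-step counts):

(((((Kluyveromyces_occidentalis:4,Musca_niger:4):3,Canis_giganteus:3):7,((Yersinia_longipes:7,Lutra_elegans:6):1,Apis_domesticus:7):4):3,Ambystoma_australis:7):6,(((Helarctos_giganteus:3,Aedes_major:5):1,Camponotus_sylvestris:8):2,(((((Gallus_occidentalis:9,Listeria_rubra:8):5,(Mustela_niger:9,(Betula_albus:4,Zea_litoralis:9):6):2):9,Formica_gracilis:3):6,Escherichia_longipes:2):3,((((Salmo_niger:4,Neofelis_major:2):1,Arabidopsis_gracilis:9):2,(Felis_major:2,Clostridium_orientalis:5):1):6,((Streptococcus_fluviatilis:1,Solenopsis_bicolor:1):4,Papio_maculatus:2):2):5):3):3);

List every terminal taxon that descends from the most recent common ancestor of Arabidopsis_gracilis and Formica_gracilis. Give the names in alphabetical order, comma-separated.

Tracing Arabidopsis_gracilis: it sits inside ((Salmo_niger,Neofelis_major),Arabidopsis_gracilis).
Tracing Formica_gracilis: it sits inside (((Gallus_occidentalis,Listeria_rubra),(Mustela_niger,(Betula_albus,Zea_litoralis))),Formica_gracilis).
The smallest clade enclosing both is (((((Gallus_occidentalis,Listeria_rubra),(Mustela_niger,(Betula_albus,Zea_litoralis))),Formica_gracilis),Escherichia_longipes),((((Salmo_niger,Neofelis_major),Arabidopsis_gracilis),(Felis_major,Clostridium_orientalis)),((Streptococcus_fluviatilis,Solenopsis_bicolor),Papio_maculatus))); the answer is its 15 terminal taxa in alphabetical order.

Arabidopsis_gracilis, Betula_albus, Clostridium_orientalis, Escherichia_longipes, Felis_major, Formica_gracilis, Gallus_occidentalis, Listeria_rubra, Mustela_niger, Neofelis_major, Papio_maculatus, Salmo_niger, Solenopsis_bicolor, Streptococcus_fluviatilis, Zea_litoralis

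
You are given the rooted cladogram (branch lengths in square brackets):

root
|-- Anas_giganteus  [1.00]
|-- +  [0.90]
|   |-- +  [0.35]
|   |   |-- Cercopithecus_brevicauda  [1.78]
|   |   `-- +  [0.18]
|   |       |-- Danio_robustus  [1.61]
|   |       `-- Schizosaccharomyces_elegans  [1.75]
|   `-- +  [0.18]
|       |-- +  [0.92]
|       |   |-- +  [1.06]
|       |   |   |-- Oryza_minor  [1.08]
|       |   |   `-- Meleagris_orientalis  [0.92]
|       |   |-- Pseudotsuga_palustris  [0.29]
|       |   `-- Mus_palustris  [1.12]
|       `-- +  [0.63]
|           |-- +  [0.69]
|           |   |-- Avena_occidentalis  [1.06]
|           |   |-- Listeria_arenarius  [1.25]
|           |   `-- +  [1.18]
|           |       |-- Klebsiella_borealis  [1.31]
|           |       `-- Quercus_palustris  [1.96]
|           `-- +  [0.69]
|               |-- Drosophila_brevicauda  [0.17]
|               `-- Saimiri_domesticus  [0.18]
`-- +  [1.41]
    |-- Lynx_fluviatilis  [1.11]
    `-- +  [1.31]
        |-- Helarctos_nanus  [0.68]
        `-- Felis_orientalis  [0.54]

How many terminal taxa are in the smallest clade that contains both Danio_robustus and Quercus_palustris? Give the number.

The MRCA of Danio_robustus and Quercus_palustris is the node subtending ((Cercopithecus_brevicauda,(Danio_robustus,Schizosaccharomyces_elegans)),(((Oryza_minor,Meleagris_orientalis),Pseudotsuga_palustris,Mus_palustris),((Avena_occidentalis,Listeria_arenarius,(Klebsiella_borealis,Quercus_palustris)),(Drosophila_brevicauda,Saimiri_domesticus)))).
That clade contains 13 terminal taxa: Avena_occidentalis, Cercopithecus_brevicauda, Danio_robustus, Drosophila_brevicauda, Klebsiella_borealis, Listeria_arenarius, Meleagris_orientalis, Mus_palustris, Oryza_minor, Pseudotsuga_palustris, Quercus_palustris, Saimiri_domesticus, Schizosaccharomyces_elegans.

13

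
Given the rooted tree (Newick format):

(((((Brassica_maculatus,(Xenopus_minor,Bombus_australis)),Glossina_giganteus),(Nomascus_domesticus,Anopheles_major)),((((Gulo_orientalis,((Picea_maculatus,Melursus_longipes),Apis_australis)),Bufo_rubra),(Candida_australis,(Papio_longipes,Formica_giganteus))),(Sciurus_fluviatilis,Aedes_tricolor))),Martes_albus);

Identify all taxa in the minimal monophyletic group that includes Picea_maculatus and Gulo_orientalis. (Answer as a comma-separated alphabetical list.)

Apis_australis, Gulo_orientalis, Melursus_longipes, Picea_maculatus

Tracing Picea_maculatus: it sits inside (Picea_maculatus,Melursus_longipes).
Tracing Gulo_orientalis: it sits inside (Gulo_orientalis,((Picea_maculatus,Melursus_longipes),Apis_australis)).
The smallest clade enclosing both is (Gulo_orientalis,((Picea_maculatus,Melursus_longipes),Apis_australis)); the answer is its 4 terminal taxa in alphabetical order.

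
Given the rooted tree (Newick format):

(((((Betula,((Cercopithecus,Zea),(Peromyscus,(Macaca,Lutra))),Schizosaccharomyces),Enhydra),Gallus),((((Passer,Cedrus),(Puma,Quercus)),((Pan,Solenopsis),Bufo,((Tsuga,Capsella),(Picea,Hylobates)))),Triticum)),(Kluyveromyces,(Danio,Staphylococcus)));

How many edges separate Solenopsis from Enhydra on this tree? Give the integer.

8

The MRCA of Solenopsis and Enhydra is the node subtending ((((Betula,((Cercopithecus,Zea),(Peromyscus,(Macaca,Lutra))),Schizosaccharomyces),Enhydra),Gallus),((((Passer,Cedrus),(Puma,Quercus)),((Pan,Solenopsis),Bufo,((Tsuga,Capsella),(Picea,Hylobates)))),Triticum)).
From Solenopsis up to that node: 5 branches. From Enhydra up to the same node: 3 branches. Total: 5 + 3 = 8.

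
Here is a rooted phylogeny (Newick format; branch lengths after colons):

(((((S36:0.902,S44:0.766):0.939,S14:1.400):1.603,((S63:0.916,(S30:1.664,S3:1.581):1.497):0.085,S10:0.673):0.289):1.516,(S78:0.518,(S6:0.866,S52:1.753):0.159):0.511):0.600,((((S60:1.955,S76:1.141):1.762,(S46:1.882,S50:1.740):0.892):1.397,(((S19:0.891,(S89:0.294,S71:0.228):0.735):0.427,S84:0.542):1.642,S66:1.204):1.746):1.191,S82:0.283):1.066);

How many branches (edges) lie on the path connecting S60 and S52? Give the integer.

9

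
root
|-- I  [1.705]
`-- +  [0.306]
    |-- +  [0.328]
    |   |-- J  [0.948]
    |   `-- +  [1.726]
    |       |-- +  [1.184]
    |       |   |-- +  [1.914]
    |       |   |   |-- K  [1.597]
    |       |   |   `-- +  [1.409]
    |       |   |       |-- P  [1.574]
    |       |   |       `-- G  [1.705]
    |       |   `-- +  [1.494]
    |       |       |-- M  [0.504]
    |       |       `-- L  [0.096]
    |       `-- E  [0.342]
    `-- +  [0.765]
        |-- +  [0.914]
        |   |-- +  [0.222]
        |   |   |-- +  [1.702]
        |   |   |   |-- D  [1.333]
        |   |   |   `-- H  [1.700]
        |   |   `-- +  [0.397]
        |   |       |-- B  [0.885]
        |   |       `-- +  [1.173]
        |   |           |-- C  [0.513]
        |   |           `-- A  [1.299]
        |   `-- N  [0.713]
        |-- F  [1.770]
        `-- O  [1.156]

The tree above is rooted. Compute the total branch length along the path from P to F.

The path runs P → … → MRCA → … → F; the MRCA is the node subtending ((J,(((K,(P,G)),(M,L)),E)),((((D,H),(B,(C,A))),N),F,O)).
Branch lengths along that path: 1.574 + 1.409 + 1.914 + 1.184 + 1.726 + 0.328 + 0.765 + 1.770 = 10.670.

10.670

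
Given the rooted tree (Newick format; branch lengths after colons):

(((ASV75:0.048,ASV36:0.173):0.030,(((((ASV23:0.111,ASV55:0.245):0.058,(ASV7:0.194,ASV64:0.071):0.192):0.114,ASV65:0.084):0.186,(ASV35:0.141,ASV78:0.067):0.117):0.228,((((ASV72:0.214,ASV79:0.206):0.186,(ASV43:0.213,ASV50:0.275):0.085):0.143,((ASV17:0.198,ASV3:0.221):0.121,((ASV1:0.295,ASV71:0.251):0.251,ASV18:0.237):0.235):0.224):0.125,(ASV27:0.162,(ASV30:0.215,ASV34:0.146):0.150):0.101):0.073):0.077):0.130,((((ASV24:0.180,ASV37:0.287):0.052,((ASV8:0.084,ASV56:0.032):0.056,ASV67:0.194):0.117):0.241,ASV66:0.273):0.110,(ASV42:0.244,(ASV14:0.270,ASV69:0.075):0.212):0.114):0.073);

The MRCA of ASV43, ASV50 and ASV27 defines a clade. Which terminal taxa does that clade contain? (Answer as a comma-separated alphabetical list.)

ASV1, ASV17, ASV18, ASV27, ASV3, ASV30, ASV34, ASV43, ASV50, ASV71, ASV72, ASV79

Tracing ASV43: it sits inside (ASV43,ASV50).
Tracing ASV50: it sits inside (ASV43,ASV50).
Tracing ASV27: it sits inside (ASV27,(ASV30,ASV34)).
The smallest clade enclosing all 3 is ((((ASV72,ASV79),(ASV43,ASV50)),((ASV17,ASV3),((ASV1,ASV71),ASV18))),(ASV27,(ASV30,ASV34))); the answer is its 12 terminal taxa in alphabetical order.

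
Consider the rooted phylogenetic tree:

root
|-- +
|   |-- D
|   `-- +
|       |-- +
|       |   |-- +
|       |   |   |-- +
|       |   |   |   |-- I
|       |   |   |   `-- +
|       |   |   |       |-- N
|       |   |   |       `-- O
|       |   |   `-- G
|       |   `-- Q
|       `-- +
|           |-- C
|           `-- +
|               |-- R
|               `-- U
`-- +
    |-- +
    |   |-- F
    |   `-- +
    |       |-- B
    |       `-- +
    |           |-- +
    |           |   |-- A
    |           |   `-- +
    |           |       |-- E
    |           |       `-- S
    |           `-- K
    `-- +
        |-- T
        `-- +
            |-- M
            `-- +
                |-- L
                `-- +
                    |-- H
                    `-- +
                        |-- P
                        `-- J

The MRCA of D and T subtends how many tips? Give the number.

21

The MRCA of D and T is the root, so the clade is the entire tree.
That clade contains 21 terminal taxa: A, B, C, D, E, F, G, H, I, J, K, L, M, N, O, P, Q, R, S, T, U.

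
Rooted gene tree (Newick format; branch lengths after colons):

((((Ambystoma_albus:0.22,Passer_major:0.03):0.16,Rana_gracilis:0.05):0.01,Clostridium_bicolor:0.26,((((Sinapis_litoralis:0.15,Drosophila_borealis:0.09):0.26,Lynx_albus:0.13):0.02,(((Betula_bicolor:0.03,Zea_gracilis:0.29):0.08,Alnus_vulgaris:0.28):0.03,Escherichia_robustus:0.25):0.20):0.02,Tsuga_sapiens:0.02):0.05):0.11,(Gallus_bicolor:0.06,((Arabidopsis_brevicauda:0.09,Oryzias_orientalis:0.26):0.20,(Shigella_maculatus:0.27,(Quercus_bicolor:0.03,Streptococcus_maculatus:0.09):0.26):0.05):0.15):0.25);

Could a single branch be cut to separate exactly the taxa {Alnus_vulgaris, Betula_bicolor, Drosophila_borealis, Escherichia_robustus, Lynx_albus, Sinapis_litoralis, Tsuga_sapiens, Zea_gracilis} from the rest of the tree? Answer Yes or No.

The most recent common ancestor of these taxa subtends ((((Sinapis_litoralis,Drosophila_borealis),Lynx_albus),(((Betula_bicolor,Zea_gracilis),Alnus_vulgaris),Escherichia_robustus)),Tsuga_sapiens).
That clade has exactly 8 tips — every listed taxon and nothing else — so the group is monophyletic.

Yes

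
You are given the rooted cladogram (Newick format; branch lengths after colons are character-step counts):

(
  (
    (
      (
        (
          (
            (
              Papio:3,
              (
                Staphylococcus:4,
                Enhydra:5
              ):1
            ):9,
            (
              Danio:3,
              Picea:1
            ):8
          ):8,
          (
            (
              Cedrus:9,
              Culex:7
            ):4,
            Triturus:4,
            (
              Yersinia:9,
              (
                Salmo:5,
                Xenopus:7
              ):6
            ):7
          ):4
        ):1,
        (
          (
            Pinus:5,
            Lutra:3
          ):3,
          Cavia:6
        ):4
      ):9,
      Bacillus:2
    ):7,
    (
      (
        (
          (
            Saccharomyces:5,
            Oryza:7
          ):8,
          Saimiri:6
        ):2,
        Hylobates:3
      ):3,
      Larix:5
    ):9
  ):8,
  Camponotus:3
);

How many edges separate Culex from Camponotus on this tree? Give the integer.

The MRCA of Culex and Camponotus is the root of the tree.
From Culex up to that node: 7 branches. From Camponotus up to the same node: 1 branch. Total: 7 + 1 = 8.

8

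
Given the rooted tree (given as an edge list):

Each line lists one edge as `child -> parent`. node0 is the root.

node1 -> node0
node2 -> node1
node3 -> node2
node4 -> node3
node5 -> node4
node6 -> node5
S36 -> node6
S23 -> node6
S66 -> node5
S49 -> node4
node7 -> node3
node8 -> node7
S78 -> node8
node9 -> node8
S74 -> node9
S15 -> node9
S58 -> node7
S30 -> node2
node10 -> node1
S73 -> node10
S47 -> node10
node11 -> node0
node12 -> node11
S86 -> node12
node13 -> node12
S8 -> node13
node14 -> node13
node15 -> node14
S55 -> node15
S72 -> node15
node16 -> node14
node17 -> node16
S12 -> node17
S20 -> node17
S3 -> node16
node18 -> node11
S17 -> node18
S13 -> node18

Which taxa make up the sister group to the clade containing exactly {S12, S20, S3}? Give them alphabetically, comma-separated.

S55, S72

The clade containing exactly {S12, S20, S3} attaches to the tree at the node subtending ((S55,S72),((S12,S20),S3)).
The other lineage descending from that same node — the sister group — is (S55,S72); its 2 tips in alphabetical order are the answer.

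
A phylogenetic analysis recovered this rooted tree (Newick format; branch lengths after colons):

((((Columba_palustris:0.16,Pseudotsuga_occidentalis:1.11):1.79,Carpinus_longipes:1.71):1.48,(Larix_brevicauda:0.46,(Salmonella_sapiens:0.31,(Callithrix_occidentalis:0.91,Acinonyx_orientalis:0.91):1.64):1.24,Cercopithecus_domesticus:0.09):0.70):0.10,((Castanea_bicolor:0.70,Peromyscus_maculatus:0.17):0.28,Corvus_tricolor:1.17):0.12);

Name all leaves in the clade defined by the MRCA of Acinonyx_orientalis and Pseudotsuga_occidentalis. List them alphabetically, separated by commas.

Acinonyx_orientalis, Callithrix_occidentalis, Carpinus_longipes, Cercopithecus_domesticus, Columba_palustris, Larix_brevicauda, Pseudotsuga_occidentalis, Salmonella_sapiens

Tracing Acinonyx_orientalis: it sits inside (Callithrix_occidentalis,Acinonyx_orientalis).
Tracing Pseudotsuga_occidentalis: it sits inside (Columba_palustris,Pseudotsuga_occidentalis).
The smallest clade enclosing both is (((Columba_palustris,Pseudotsuga_occidentalis),Carpinus_longipes),(Larix_brevicauda,(Salmonella_sapiens,(Callithrix_occidentalis,Acinonyx_orientalis)),Cercopithecus_domesticus)); the answer is its 8 terminal taxa in alphabetical order.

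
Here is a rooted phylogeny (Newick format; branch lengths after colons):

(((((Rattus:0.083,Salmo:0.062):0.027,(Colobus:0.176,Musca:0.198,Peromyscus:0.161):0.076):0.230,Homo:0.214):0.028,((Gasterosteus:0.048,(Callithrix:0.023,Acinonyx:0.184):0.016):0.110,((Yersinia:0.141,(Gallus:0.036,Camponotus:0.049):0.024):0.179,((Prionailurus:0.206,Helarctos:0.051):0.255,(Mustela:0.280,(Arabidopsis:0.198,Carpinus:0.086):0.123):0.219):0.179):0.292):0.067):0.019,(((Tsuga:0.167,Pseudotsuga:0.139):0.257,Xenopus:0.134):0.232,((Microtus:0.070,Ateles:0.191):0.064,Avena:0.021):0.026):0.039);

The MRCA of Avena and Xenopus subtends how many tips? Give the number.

The MRCA of Avena and Xenopus is the node subtending (((Tsuga,Pseudotsuga),Xenopus),((Microtus,Ateles),Avena)).
That clade contains 6 terminal taxa: Ateles, Avena, Microtus, Pseudotsuga, Tsuga, Xenopus.

6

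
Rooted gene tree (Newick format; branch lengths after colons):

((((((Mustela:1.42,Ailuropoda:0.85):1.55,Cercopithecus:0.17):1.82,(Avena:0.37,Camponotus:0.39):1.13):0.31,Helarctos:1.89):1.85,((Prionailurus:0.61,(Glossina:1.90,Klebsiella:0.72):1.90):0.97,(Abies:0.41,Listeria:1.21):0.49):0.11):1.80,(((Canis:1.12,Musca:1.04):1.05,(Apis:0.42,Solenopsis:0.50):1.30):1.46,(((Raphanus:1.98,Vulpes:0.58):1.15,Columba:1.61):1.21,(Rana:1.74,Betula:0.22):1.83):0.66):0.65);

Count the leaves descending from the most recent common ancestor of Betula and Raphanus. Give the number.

5

The MRCA of Betula and Raphanus is the node subtending (((Raphanus,Vulpes),Columba),(Rana,Betula)).
That clade contains 5 terminal taxa: Betula, Columba, Rana, Raphanus, Vulpes.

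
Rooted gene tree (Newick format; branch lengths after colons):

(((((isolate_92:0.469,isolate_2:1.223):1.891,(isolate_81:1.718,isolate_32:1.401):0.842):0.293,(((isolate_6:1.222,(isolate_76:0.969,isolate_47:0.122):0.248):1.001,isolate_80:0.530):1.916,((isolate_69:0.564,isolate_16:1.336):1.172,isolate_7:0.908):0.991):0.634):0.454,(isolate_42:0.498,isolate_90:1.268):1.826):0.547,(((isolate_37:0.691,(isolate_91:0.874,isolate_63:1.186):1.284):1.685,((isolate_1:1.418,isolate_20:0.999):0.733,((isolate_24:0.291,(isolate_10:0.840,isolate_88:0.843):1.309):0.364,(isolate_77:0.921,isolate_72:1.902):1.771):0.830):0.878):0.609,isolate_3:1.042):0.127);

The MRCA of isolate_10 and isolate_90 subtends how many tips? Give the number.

24

The MRCA of isolate_10 and isolate_90 is the root, so the clade is the entire tree.
That clade contains 24 terminal taxa: isolate_1, isolate_10, isolate_16, isolate_2, isolate_20, isolate_24, isolate_3, isolate_32, isolate_37, isolate_42, isolate_47, isolate_6, isolate_63, isolate_69, isolate_7, isolate_72, isolate_76, isolate_77, isolate_80, isolate_81, isolate_88, isolate_90, isolate_91, isolate_92.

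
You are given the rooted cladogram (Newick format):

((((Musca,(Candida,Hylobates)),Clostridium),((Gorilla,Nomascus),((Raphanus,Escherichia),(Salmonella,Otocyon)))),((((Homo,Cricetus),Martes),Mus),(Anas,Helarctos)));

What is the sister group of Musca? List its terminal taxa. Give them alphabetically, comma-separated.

Candida, Hylobates

Musca attaches to the tree at the node subtending (Musca,(Candida,Hylobates)).
The other lineage descending from that same node — the sister group — is (Candida,Hylobates); its 2 tips in alphabetical order are the answer.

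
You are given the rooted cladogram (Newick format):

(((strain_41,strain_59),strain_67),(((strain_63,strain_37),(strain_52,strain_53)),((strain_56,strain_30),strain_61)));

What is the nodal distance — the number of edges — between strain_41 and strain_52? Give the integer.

7

The MRCA of strain_41 and strain_52 is the root of the tree.
From strain_41 up to that node: 3 branches. From strain_52 up to the same node: 4 branches. Total: 3 + 4 = 7.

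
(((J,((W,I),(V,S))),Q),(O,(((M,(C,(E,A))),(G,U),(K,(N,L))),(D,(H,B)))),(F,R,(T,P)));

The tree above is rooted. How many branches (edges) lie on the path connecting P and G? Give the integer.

8

The MRCA of P and G is the root of the tree.
From P up to that node: 3 branches. From G up to the same node: 5 branches. Total: 3 + 5 = 8.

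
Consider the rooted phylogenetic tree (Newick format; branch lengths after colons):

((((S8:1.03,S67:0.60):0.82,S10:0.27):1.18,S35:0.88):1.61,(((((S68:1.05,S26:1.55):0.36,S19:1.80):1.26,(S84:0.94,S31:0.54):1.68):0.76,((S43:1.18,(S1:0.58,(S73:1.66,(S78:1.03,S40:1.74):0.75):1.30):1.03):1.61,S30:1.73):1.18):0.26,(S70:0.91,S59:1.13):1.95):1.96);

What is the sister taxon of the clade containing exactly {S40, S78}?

S73

The clade containing exactly {S40, S78} attaches to the tree at the node subtending (S73,(S78,S40)).
The other lineage descending from that same node — the sister group — is the single tip S73.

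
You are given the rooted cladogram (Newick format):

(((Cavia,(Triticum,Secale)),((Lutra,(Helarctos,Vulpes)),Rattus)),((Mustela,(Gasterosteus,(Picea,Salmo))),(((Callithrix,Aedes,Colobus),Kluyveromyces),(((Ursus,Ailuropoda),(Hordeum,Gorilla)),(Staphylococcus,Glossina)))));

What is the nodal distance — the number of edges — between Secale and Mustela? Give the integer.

The MRCA of Secale and Mustela is the root of the tree.
From Secale up to that node: 4 branches. From Mustela up to the same node: 3 branches. Total: 4 + 3 = 7.

7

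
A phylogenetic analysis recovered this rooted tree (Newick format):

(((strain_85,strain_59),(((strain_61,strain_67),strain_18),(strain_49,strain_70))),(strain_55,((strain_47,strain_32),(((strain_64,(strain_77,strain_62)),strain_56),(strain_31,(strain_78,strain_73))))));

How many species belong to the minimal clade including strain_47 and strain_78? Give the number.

The MRCA of strain_47 and strain_78 is the node subtending ((strain_47,strain_32),(((strain_64,(strain_77,strain_62)),strain_56),(strain_31,(strain_78,strain_73)))).
That clade contains 9 terminal taxa: strain_31, strain_32, strain_47, strain_56, strain_62, strain_64, strain_73, strain_77, strain_78.

9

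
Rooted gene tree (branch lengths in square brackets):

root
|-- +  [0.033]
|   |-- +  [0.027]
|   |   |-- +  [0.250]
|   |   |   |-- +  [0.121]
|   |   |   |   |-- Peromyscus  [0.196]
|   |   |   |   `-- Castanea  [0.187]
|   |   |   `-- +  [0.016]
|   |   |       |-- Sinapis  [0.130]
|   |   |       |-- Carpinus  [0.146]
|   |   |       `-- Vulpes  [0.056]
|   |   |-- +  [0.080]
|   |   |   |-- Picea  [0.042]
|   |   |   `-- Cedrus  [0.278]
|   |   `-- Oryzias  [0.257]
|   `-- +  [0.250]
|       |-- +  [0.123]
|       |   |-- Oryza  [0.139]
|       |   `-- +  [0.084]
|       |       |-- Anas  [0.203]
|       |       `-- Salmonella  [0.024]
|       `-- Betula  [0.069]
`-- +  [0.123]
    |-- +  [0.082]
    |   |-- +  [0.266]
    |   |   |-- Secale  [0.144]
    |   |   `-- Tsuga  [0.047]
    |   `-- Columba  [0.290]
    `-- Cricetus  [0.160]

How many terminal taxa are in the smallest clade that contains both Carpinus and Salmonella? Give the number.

The MRCA of Carpinus and Salmonella is the node subtending ((((Peromyscus,Castanea),(Sinapis,Carpinus,Vulpes)),(Picea,Cedrus),Oryzias),((Oryza,(Anas,Salmonella)),Betula)).
That clade contains 12 terminal taxa: Anas, Betula, Carpinus, Castanea, Cedrus, Oryza, Oryzias, Peromyscus, Picea, Salmonella, Sinapis, Vulpes.

12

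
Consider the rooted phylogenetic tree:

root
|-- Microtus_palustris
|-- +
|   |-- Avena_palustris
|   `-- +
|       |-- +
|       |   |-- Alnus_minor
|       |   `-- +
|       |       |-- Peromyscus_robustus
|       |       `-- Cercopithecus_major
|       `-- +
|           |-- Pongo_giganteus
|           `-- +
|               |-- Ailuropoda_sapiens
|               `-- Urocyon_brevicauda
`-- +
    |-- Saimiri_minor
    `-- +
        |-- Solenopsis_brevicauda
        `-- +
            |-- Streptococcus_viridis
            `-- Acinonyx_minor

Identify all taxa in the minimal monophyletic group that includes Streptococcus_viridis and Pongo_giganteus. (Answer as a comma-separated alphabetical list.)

Acinonyx_minor, Ailuropoda_sapiens, Alnus_minor, Avena_palustris, Cercopithecus_major, Microtus_palustris, Peromyscus_robustus, Pongo_giganteus, Saimiri_minor, Solenopsis_brevicauda, Streptococcus_viridis, Urocyon_brevicauda

Tracing Streptococcus_viridis: it sits inside (Streptococcus_viridis,Acinonyx_minor).
Tracing Pongo_giganteus: it sits inside (Pongo_giganteus,(Ailuropoda_sapiens,Urocyon_brevicauda)).
The smallest clade enclosing both is the whole tree (their MRCA is the root), so the answer is all 12 tips in alphabetical order.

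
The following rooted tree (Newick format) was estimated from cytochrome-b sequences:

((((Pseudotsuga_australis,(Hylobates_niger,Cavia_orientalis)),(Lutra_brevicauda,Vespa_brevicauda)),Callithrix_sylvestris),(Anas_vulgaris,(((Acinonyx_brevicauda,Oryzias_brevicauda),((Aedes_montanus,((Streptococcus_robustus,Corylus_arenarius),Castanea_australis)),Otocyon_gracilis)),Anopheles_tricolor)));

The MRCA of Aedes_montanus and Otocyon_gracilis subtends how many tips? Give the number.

5

The MRCA of Aedes_montanus and Otocyon_gracilis is the node subtending ((Aedes_montanus,((Streptococcus_robustus,Corylus_arenarius),Castanea_australis)),Otocyon_gracilis).
That clade contains 5 terminal taxa: Aedes_montanus, Castanea_australis, Corylus_arenarius, Otocyon_gracilis, Streptococcus_robustus.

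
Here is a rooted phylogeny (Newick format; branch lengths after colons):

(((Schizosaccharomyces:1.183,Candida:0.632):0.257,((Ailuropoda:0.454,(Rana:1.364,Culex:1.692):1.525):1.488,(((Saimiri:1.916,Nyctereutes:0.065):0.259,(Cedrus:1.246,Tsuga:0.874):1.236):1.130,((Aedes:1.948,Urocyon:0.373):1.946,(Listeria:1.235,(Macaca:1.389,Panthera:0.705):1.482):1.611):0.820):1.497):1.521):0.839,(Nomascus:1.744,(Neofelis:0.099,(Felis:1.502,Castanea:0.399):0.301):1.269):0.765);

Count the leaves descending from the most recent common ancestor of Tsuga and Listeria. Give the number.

9

The MRCA of Tsuga and Listeria is the node subtending (((Saimiri,Nyctereutes),(Cedrus,Tsuga)),((Aedes,Urocyon),(Listeria,(Macaca,Panthera)))).
That clade contains 9 terminal taxa: Aedes, Cedrus, Listeria, Macaca, Nyctereutes, Panthera, Saimiri, Tsuga, Urocyon.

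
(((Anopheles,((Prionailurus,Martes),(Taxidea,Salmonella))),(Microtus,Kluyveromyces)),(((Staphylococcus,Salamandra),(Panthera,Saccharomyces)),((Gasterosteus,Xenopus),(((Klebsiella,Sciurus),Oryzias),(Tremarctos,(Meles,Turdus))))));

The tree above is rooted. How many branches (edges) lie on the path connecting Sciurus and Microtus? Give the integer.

9

The MRCA of Sciurus and Microtus is the root of the tree.
From Sciurus up to that node: 6 branches. From Microtus up to the same node: 3 branches. Total: 6 + 3 = 9.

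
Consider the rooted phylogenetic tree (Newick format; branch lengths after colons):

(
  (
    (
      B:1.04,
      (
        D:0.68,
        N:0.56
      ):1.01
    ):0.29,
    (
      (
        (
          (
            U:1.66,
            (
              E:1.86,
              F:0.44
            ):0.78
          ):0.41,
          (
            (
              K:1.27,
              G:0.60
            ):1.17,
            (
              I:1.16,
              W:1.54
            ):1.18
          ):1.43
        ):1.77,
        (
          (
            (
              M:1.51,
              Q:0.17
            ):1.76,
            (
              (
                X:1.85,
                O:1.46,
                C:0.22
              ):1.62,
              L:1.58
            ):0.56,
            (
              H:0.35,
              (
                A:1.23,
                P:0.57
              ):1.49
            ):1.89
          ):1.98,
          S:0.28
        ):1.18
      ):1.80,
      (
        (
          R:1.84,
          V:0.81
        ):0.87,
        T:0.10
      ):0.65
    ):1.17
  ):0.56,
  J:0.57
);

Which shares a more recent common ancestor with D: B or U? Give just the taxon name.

The MRCA of D and B subtends (B,(D,N)) (3 taxa).
The MRCA of D and U subtends ((B,(D,N)),((((U,(E,F)),((K,G),(I,W))),(((M,Q),((X,O,C),L),(H,(A,P))),S)),((R,V),T))) (23 taxa).
The first is nested inside the second, so D shares a more recent common ancestor with B.

B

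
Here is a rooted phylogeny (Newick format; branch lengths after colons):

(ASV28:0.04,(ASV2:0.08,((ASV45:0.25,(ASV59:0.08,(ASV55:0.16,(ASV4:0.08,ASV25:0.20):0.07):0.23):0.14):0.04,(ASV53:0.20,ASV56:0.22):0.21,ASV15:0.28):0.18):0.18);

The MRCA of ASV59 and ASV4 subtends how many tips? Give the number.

4

The MRCA of ASV59 and ASV4 is the node subtending (ASV59,(ASV55,(ASV4,ASV25))).
That clade contains 4 terminal taxa: ASV25, ASV4, ASV55, ASV59.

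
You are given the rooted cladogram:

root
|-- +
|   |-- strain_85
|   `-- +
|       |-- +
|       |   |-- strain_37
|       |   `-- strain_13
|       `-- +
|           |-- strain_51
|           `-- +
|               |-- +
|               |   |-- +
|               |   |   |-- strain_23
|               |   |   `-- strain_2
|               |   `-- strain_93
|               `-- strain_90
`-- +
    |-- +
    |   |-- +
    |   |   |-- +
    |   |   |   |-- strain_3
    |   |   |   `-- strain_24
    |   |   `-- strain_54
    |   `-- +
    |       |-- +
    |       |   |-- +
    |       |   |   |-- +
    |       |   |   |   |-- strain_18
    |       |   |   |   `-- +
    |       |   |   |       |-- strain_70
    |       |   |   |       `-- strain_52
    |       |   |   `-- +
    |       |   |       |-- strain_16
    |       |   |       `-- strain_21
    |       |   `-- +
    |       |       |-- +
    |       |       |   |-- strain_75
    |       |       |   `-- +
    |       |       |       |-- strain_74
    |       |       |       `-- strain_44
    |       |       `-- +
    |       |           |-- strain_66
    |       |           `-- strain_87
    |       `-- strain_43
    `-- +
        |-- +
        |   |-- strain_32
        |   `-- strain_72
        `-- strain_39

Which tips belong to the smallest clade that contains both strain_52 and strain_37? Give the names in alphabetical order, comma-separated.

strain_13, strain_16, strain_18, strain_2, strain_21, strain_23, strain_24, strain_3, strain_32, strain_37, strain_39, strain_43, strain_44, strain_51, strain_52, strain_54, strain_66, strain_70, strain_72, strain_74, strain_75, strain_85, strain_87, strain_90, strain_93

Tracing strain_52: it sits inside (strain_70,strain_52).
Tracing strain_37: it sits inside (strain_37,strain_13).
The smallest clade enclosing both is the whole tree (their MRCA is the root), so the answer is all 25 tips in alphabetical order.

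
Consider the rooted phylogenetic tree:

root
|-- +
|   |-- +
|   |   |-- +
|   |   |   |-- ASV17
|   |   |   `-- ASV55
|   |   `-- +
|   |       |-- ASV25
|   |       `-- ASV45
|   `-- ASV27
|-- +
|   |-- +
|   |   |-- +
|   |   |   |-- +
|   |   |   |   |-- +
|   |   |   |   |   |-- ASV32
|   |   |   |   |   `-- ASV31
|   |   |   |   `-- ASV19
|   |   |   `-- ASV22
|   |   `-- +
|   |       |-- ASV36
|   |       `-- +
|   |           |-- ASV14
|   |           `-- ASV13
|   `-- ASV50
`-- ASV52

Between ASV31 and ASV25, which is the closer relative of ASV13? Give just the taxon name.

ASV31

The MRCA of ASV13 and ASV31 subtends ((((ASV32,ASV31),ASV19),ASV22),(ASV36,(ASV14,ASV13))) (7 taxa).
The MRCA of ASV13 and ASV25 is the root, subtending the entire tree (14 taxa).
The first is nested inside the second, so ASV13 shares a more recent common ancestor with ASV31.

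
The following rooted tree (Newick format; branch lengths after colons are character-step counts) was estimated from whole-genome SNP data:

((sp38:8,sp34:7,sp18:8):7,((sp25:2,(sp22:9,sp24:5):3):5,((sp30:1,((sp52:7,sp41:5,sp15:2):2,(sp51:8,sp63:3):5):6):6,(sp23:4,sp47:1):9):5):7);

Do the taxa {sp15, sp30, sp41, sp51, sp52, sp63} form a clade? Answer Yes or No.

Yes

The most recent common ancestor of these taxa subtends (sp30,((sp52,sp41,sp15),(sp51,sp63))).
That clade has exactly 6 tips — every listed taxon and nothing else — so the group is monophyletic.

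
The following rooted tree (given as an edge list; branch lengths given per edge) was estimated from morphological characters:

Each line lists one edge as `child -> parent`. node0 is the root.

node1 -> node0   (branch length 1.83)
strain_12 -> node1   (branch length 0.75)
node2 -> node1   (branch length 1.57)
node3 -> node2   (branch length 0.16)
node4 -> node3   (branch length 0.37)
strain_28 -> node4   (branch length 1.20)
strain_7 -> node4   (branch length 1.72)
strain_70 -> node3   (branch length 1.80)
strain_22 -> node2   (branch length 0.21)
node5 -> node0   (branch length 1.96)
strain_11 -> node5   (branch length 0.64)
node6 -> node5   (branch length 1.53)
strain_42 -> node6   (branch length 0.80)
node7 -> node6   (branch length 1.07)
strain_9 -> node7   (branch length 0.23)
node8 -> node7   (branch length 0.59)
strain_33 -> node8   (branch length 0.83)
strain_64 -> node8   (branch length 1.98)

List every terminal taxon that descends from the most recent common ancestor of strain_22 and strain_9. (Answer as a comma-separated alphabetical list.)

Tracing strain_22: it sits inside (((strain_28,strain_7),strain_70),strain_22).
Tracing strain_9: it sits inside (strain_9,(strain_33,strain_64)).
The smallest clade enclosing both is the whole tree (their MRCA is the root), so the answer is all 10 tips in alphabetical order.

strain_11, strain_12, strain_22, strain_28, strain_33, strain_42, strain_64, strain_7, strain_70, strain_9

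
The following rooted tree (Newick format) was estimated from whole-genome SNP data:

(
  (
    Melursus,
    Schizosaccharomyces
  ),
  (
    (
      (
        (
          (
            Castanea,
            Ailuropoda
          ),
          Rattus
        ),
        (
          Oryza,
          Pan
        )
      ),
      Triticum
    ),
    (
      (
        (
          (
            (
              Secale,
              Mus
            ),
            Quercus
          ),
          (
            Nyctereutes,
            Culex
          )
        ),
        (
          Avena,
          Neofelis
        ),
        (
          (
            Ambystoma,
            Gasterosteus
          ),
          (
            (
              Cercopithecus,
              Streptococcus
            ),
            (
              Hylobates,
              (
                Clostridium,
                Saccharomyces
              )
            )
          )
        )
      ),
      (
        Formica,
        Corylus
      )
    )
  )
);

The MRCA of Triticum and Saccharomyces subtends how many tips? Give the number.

The MRCA of Triticum and Saccharomyces is the node subtending (((((Castanea,Ailuropoda),Rattus),(Oryza,Pan)),Triticum),(((((Secale,Mus),Quercus),(Nyctereutes,Culex)),(Avena,Neofelis),((Ambystoma,Gasterosteus),((Cercopithecus,Streptococcus),(Hylobates,(Clostridium,Saccharomyces))))),(Formica,Corylus))).
That clade contains 22 terminal taxa: Ailuropoda, Ambystoma, Avena, Castanea, Cercopithecus, Clostridium, Corylus, Culex, Formica, Gasterosteus, Hylobates, Mus, Neofelis, Nyctereutes, Oryza, Pan, Quercus, Rattus, Saccharomyces, Secale, Streptococcus, Triticum.

22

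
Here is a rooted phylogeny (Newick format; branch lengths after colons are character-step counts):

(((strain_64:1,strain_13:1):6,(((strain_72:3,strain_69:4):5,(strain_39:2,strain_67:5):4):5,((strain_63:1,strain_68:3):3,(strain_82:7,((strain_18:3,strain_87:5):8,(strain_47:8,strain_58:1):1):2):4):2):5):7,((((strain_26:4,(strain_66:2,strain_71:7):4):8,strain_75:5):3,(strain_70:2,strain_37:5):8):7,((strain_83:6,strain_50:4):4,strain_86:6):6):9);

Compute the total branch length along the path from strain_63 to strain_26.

49

The path runs strain_63 → … → MRCA → … → strain_26; the MRCA is the root of the tree.
Branch lengths along that path: 1 + 3 + 2 + 5 + 7 + 9 + 7 + 3 + 8 + 4 = 49.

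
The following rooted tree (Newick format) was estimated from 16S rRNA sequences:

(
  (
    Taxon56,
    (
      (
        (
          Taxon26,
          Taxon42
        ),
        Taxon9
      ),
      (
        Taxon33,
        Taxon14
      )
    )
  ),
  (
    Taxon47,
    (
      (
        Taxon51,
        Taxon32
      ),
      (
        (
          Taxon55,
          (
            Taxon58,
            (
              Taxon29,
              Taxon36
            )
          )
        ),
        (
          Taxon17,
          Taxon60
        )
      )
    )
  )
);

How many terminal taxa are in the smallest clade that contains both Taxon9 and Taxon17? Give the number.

The MRCA of Taxon9 and Taxon17 is the root, so the clade is the entire tree.
That clade contains 15 terminal taxa: Taxon14, Taxon17, Taxon26, Taxon29, Taxon32, Taxon33, Taxon36, Taxon42, Taxon47, Taxon51, Taxon55, Taxon56, Taxon58, Taxon60, Taxon9.

15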